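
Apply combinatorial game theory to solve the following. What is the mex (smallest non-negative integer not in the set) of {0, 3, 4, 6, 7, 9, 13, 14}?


Set = {0, 3, 4, 6, 7, 9, 13, 14}
0 is in the set.
1 is NOT in the set. This is the mex.
mex = 1

1


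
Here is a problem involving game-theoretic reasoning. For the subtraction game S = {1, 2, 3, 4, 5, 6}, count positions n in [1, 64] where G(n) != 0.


Subtraction set S = {1, 2, 3, 4, 5, 6}, so G(n) = n mod 7.
G(n) = 0 when n is a multiple of 7.
Multiples of 7 in [1, 64]: 9
N-positions (nonzero Grundy) = 64 - 9 = 55

55


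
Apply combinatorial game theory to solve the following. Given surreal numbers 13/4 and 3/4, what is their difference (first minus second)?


x = 13/4, y = 3/4
Converting to common denominator: 4
x = 13/4, y = 3/4
x - y = 13/4 - 3/4 = 5/2

5/2


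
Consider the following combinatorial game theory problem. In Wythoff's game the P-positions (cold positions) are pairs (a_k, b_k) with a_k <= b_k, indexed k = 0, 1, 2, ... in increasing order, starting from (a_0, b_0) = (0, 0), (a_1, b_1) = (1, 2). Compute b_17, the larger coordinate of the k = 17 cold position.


By Wythoff's theorem, a_k = floor(k * phi) and b_k = floor(k * phi^2) = a_k + k, where phi = (1 + sqrt(5))/2 is the golden ratio.
phi = (1 + sqrt(5))/2 = 1.618034
phi^2 = phi + 1 = 2.618034
k = 17
k * phi^2 = 17 * 2.618034 = 44.506578
b_17 = floor(k * phi^2) = 44 (check: a_17 + k = 27 + 17 = 44)

44


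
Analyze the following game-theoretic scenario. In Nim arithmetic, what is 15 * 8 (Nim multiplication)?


Nim multiplication is bilinear over XOR: (u XOR v) * w = (u*w) XOR (v*w).
So we split each operand into its bit components and XOR the pairwise Nim products.
15 = 1 + 2 + 4 + 8 (as XOR of powers of 2).
8 = 8 (as XOR of powers of 2).
Using the standard Nim-product table on single bits:
  2*2 = 3,   2*4 = 8,   2*8 = 12,
  4*4 = 6,   4*8 = 11,  8*8 = 13,
and  1*x = x (identity), k*l = l*k (commutative).
Pairwise Nim products:
  1 * 8 = 8
  2 * 8 = 12
  4 * 8 = 11
  8 * 8 = 13
XOR them: 8 XOR 12 XOR 11 XOR 13 = 2.
Result: 15 * 8 = 2 (in Nim).

2


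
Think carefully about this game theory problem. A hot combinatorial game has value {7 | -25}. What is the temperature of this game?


The game is {7 | -25}, a switch {a | b} with numbers a > b.
Cooling {a | b} by t gives {a - t | b + t}, which stops being hot when a - t = b + t, i.e. at t = (a - b)/2. So the temperature of a switch is (a - b)/2.
Temperature = (Left option - Right option) / 2
= (7 - (-25)) / 2
= 32 / 2
= 16

16


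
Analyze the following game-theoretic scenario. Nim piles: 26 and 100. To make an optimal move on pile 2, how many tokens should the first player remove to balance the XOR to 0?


Piles: 26 and 100
Current XOR: 26 XOR 100 = 126 (non-zero, so this is an N-position).
To make the XOR zero, we need to find a move that balances the piles.
For pile 2 (size 100): target = 100 XOR 126 = 26
We reduce pile 2 from 100 to 26.
Tokens removed: 100 - 26 = 74
Verification: 26 XOR 26 = 0

74


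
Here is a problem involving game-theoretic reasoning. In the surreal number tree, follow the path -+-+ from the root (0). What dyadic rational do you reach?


Sign expansion: -+-+
Rule: track bounds (lo, hi), initially (-inf, +inf). On '+', the current value becomes lo and we move to the simplest number in (value, hi): value + 1 if hi = +inf, otherwise the midpoint (value + hi)/2. On '-', the current value becomes hi and we move to value - 1 if lo = -inf, otherwise the midpoint (lo + value)/2.
Start at 0.
Step 1: sign = -, move left. Bounds: (-inf, 0). Value = -1
Step 2: sign = +, move right. Bounds: (-1, 0). Value = -1/2
Step 3: sign = -, move left. Bounds: (-1, -1/2). Value = -3/4
Step 4: sign = +, move right. Bounds: (-3/4, -1/2). Value = -5/8
The surreal number with sign expansion -+-+ is -5/8.

-5/8


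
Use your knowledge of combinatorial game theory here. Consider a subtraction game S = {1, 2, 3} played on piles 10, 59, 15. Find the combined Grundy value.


Subtraction set: {1, 2, 3}
For this subtraction set, G(n) = n mod 4 (period = max + 1 = 4).
Pile 1 (size 10): G(10) = 10 mod 4 = 2
Pile 2 (size 59): G(59) = 59 mod 4 = 3
Pile 3 (size 15): G(15) = 15 mod 4 = 3
Total Grundy value = XOR of all: 2 XOR 3 XOR 3 = 2

2


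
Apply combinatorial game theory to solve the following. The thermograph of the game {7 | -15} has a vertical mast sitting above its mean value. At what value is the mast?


Game = {7 | -15}, a switch {a | b} with numbers a > b.
Its thermograph has left wall a - t and right wall b + t, which meet at t = (a - b)/2, where both equal (a + b)/2. So the mast (mean value) is at (a + b)/2.
Mean = (7 + (-15))/2 = -8/2 = -4

-4


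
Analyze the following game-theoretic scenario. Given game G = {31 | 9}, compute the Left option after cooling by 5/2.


Original game: {31 | 9} (a switch {a | b} with a > b).
Cooling by t (for t below the temperature (a - b)/2 = 11) taxes each move by t: {a | b} cooled by t is {a - t | b + t}.
Cooling amount: t = 5/2
Cooled Left option: 31 - 5/2 = 57/2
Cooled Right option: 9 + 5/2 = 23/2
Cooled game: {57/2 | 23/2}
Left option = 57/2

57/2


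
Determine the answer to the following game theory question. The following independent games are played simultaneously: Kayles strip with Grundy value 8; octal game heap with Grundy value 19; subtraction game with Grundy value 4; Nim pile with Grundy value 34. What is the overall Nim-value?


By the Sprague-Grundy theorem, the Grundy value of a sum of games is the XOR of individual Grundy values.
Kayles strip: Grundy value = 8. Running XOR: 0 XOR 8 = 8
octal game heap: Grundy value = 19. Running XOR: 8 XOR 19 = 27
subtraction game: Grundy value = 4. Running XOR: 27 XOR 4 = 31
Nim pile: Grundy value = 34. Running XOR: 31 XOR 34 = 61
The combined Grundy value is 61.

61


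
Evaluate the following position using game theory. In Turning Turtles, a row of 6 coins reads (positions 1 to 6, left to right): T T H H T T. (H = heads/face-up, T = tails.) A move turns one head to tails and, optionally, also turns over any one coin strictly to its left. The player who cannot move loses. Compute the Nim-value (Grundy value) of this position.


Coins: T T H H T T
Key fact: a single head at position k behaves exactly like a Nim heap of size k (turning it to T and optionally flipping a coin at j < k corresponds to moving the heap from k to j, or to 0), and heads combine as a disjunctive sum (two heads at the same place would cancel, matching j XOR j = 0). So the Nim-value is the XOR of the 1-indexed positions of the heads.
Face-up positions (1-indexed): [3, 4]
XOR 0 with 3: 0 XOR 3 = 3
XOR 3 with 4: 3 XOR 4 = 7
Nim-value = 7

7


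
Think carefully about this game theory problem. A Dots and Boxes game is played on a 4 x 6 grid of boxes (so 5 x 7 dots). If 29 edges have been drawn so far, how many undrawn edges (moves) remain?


Grid: 4 x 6 boxes, i.e. 5 rows and 7 columns of dots.
Horizontal edges: (rows + 1) * cols = 5 * 6 = 30
Vertical edges: rows * (cols + 1) = 4 * 7 = 28
Total edges: 30 + 28 = 58
Edges drawn: 29
Remaining: 58 - 29 = 29

29


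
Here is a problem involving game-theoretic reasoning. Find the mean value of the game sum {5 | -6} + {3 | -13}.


G1 = {5 | -6}, G2 = {3 | -13}
Each is a switch {a | b} with numbers a > b; its mean value is (a + b)/2, and mean value is additive over game sums: m(G1 + G2) = m(G1) + m(G2).
Mean of G1 = (5 + (-6))/2 = -1/2 = -1/2
Mean of G2 = (3 + (-13))/2 = -10/2 = -5
Mean of G1 + G2 = -1/2 + -5 = -11/2

-11/2


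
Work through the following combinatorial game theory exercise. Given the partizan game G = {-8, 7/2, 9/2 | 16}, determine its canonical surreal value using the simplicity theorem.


Left options: {-8, 7/2, 9/2}, max = 9/2
Right options: {16}, min = 16
All options are numbers and max(Left) < min(Right), so by the simplicity theorem the value is the simplest (earliest-born) number strictly between 9/2 and 16.
Integers 5 through 15 all lie strictly between 9/2 and 16.
Among integers, the simplest (lowest birthday = smallest |n|; 0 is born on day 0, +-n on day n) is 5.
No non-integer in the interval can be simpler: if x is a non-integer in the interval, then floor(x) or ceil(x) also lies in the interval (the interval contains an integer), and both are proper prefixes of x's sign expansion, i.e. born earlier. So the game value is 5.
Game value = 5

5


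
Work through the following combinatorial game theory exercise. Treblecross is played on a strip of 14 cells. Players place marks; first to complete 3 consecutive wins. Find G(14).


Treblecross: place X on empty cells; 3-in-a-row wins.
Playing within two cells of an existing X lets the opponent win at once, so sensible play treats the cells i-2..i+2 around each X as dead. The player left with no safe cell loses, so this is a normal-play take-away game on strips of safe cells.
Placing X at cell i (0-indexed) of a strip of k safe cells leaves independent strips of sizes max(0, i-2) and max(0, k-i-3). Hence G(k) = mex{ G(max(0,i-2)) XOR G(max(0,k-i-3)) : 0 <= i < k }, with G(0) = 0.
G(1): splits (0,0):0^0=0 -> mex({0}) = 1
G(2): splits (0,0):0^0=0 -> mex({0}) = 1
G(3): splits (0,0):0^0=0 -> mex({0}) = 1
G(4): splits (0,1):0^1=1 (0,0):0^0=0 -> mex({0, 1}) = 2
G(5): splits (0,2):0^1=1 (0,1):0^1=1 (0,0):0^0=0 -> mex({0, 1}) = 2
G(6) = mex({1}) = 0
G(7) = mex({0, 1, 2}) = 3
G(8) = mex({0, 1, 2}) = 3
G(9) = mex({0, 2}) = 1
G(10) = mex({0, 2, 3}) = 1
G(11) = mex({0, 3}) = 1
G(12) = mex({1, 3}) = 0
G(13) = mex({0, 1, 2, 3}) = 4
G(14) = mex({0, 1, 2}) = 3
Therefore G(14) = 3.

3


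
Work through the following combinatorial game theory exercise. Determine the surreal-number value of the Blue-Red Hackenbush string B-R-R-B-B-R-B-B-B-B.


Edges (from ground): B-R-R-B-B-R-B-B-B-B
By Berlekamp's sign-expansion rule, a Blue-Red Hackenbush stalk has the value of the surreal number whose sign sequence is the edge sequence with B -> + and R -> -.
Sign sequence: +--++-++++
Trace the sign expansion in the surreal number tree, starting from 0:
Edge 1: B (sign +) -> bounds (0, +inf), value = 1
Edge 2: R (sign -) -> bounds (0, 1), value = 1/2
Edge 3: R (sign -) -> bounds (0, 1/2), value = 1/4
Edge 4: B (sign +) -> bounds (1/4, 1/2), value = 3/8
Edge 5: B (sign +) -> bounds (3/8, 1/2), value = 7/16
Edge 6: R (sign -) -> bounds (3/8, 7/16), value = 13/32
Edge 7: B (sign +) -> bounds (13/32, 7/16), value = 27/64
Edge 8: B (sign +) -> bounds (27/64, 7/16), value = 55/128
Edge 9: B (sign +) -> bounds (55/128, 7/16), value = 111/256
Edge 10: B (sign +) -> bounds (111/256, 7/16), value = 223/512
Game value = 223/512

223/512


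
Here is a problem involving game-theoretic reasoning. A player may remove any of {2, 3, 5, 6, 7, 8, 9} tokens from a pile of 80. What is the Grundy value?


The subtraction set is S = {2, 3, 5, 6, 7, 8, 9}.
G(k) = mex{ G(k - s) : s in S, s <= k }. We compute iteratively: G(0) = 0.
G(1) = mex({}) = 0
G(2) = mex({0}) = 1
G(3) = mex({0}) = 1
G(4) = mex({0, 1}) = 2
G(5) = mex({0, 1}) = 2
G(6) = mex({0, 1, 2}) = 3
G(7) = mex({0, 1, 2}) = 3
G(8) = mex({0, 1, 2, 3}) = 4
G(9) = mex({0, 1, 2, 3}) = 4
G(10) = mex({0, 1, 2, 3, 4}) = 5
G(11) = mex({1, 2, 3, 4}) = 0
G(12) = mex({1, 2, 3, 4, 5}) = 0
G(13) = mex({0, 2, 3, 4, 5}) = 1
G(14) = mex({0, 2, 3, 4}) = 1
G(15) = mex({0, 1, 3, 4, 5}) = 2
G(16) = mex({0, 1, 3, 4, 5}) = 2
G(17) = mex({0, 1, 2, 4, 5}) = 3
G(18) = mex({0, 1, 2, 4, 5}) = 3
G(19) = mex({0, 1, 2, 3, 5}) = 4
Observe that G(11)..G(19) = 0, 0, 1, 1, 2, 2, 3, 3, 4 repeats G(0)..G(8) = 0, 0, 1, 1, 2, 2, 3, 3, 4.
For k >= max(S) = 9, G(k) is determined by the previous 9 values G(k-9)..G(k-1); a window of 9 consecutive values has recurred shifted by 11, so by induction G(k + 11) = G(k) for all k >= 0: the sequence is periodic from the start with period 11.
One period: G(0..10) = 0, 0, 1, 1, 2, 2, 3, 3, 4, 4, 5.
80 mod 11 = 3, so G(80) = G(3) = 1.

1


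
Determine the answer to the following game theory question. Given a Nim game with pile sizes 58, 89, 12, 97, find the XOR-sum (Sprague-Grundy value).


We need the XOR (exclusive or) of all pile sizes.
After XOR-ing pile 1 (size 58): 0 XOR 58 = 58
After XOR-ing pile 2 (size 89): 58 XOR 89 = 99
After XOR-ing pile 3 (size 12): 99 XOR 12 = 111
After XOR-ing pile 4 (size 97): 111 XOR 97 = 14
The Nim-value of this position is 14.

14


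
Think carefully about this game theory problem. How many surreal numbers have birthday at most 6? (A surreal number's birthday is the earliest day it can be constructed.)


Day 0: {|} = 0 is born. Count = 1.
Day n: the number of surreal numbers born by day n is 2^(n+1) - 1.
By day 0: 2^1 - 1 = 1
By day 1: 2^2 - 1 = 3
By day 2: 2^3 - 1 = 7
By day 3: 2^4 - 1 = 15
By day 4: 2^5 - 1 = 31
By day 5: 2^6 - 1 = 63
By day 6: 2^7 - 1 = 127
By day 6: 127 surreal numbers.

127


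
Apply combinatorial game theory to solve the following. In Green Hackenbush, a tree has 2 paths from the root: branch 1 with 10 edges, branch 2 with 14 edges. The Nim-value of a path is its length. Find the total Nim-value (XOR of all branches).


The tree has 2 branches from the ground vertex.
In Green Hackenbush, the Nim-value of a simple path of length k is k.
Branch 1: length 10, Nim-value = 10
Branch 2: length 14, Nim-value = 14
Total Nim-value = XOR of all branch values:
0 XOR 10 = 10
10 XOR 14 = 4
Nim-value of the tree = 4

4


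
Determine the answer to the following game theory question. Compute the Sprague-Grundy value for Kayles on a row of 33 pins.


Kayles: a move removes 1 or 2 adjacent pins from a contiguous row.
Removing pins from a row of k leaves two independent rows (a, b) with a + b = k - 1 (one pin) or a + b = k - 2 (two pins); an end removal gives a = 0.
By Sprague-Grundy, G(k) = mex{ G(a) XOR G(b) } over all these splits. G(0) = 0.
G(1): splits (0,0):0^0=0 -> mex({0}) = 1
G(2): splits (0,1):0^1=1 (0,0):0^0=0 -> mex({0, 1}) = 2
G(3): splits (0,2):0^2=2 (1,1):1^1=0 (0,1):0^1=1 -> mex({0, 1, 2}) = 3
G(4): splits (0,3):0^3=3 (1,2):1^2=3 (0,2):0^2=2 (1,1):1^1=0 -> mex({0, 2, 3}) = 1
G(5): splits (0,4):0^1=1 (1,3):1^3=2 (2,2):2^2=0 (0,3):0^3=3 (1,2):1^2=3 -> mex({0, 1, 2, 3}) = 4
G(6) = mex({0, 1, 2, 4}) = 3
G(7) = mex({0, 1, 3, 4, 5}) = 2
G(8) = mex({0, 2, 3, 5, 6}) = 1
G(9) = mex({0, 1, 2, 3, 6, 7}) = 4
G(10) = mex({0, 1, 3, 4, 5, 7}) = 2
G(11) = mex({0, 1, 2, 3, 4, 5}) = 6
G(12) = mex({0, 1, 2, 3, 5, 6, 7}) = 4
G(13) = mex({0, 2, 3, 4, 6, 7}) = 1
G(14) = mex({0, 1, 4, 5, 6, 7}) = 2
G(15) = mex({0, 1, 2, 3, 4, 5, 6}) = 7
G(16) = mex({0, 2, 3, 5, 6, 7}) = 1
G(17) = mex({0, 1, 2, 3, 5, 6, 7}) = 4
G(18) = mex({0, 1, 2, 4, 5, 6}) = 3
G(19) = mex({0, 1, 3, 4, 5, 7}) = 2
G(20) = mex({0, 2, 3, 4, 5, 6, 7}) = 1
G(21) = mex({0, 1, 2, 3, 5, 6, 7}) = 4
G(22) = mex({0, 1, 2, 3, 4, 5, 7}) = 6
G(23) = mex({0, 1, 2, 3, 4, 5, 6}) = 7
G(24) = mex({0, 1, 2, 3, 5, 6, 7}) = 4
G(25) = mex({0, 2, 3, 4, 6, 7}) = 1
G(26) = mex({0, 1, 3, 4, 5, 6, 7}) = 2
G(27) = mex({0, 1, 2, 3, 4, 5, 6, 7}) = 8
G(28) = mex({0, 1, 2, 3, 4, 6, 7, 8}) = 5
G(29) = mex({0, 1, 2, 3, 5, 6, 7, 8, 9}) = 4
G(30) = mex({0, 1, 2, 3, 4, 5, 6, 9, 10}) = 7
G(31) = mex({0, 1, 3, 4, 5, 7, 10, 11}) = 2
G(32) = mex({0, 2, 3, 4, 5, 6, 7, 9, 11}) = 1
G(33) = mex({0, 1, 2, 3, 4, 5, 6, 7, 9, 12}) = 8
Therefore G(33) = 8.

8


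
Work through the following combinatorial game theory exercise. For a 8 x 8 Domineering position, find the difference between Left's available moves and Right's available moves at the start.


Board is 8 x 8 (rows x cols).
Left (vertical) placements: (rows-1) * cols = 7 * 8 = 56
Right (horizontal) placements: rows * (cols-1) = 8 * 7 = 56
Advantage = Left - Right = 56 - 56 = 0

0


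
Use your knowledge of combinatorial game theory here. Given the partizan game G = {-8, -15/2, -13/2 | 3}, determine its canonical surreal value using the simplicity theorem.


Left options: {-8, -15/2, -13/2}, max = -13/2
Right options: {3}, min = 3
All options are numbers and max(Left) < min(Right), so by the simplicity theorem the value is the simplest (earliest-born) number strictly between -13/2 and 3.
Integers -6 through 2 all lie strictly between -13/2 and 3.
Among integers, the simplest (lowest birthday = smallest |n|; 0 is born on day 0, +-n on day n) is 0.
No non-integer in the interval can be simpler: if x is a non-integer in the interval, then floor(x) or ceil(x) also lies in the interval (the interval contains an integer), and both are proper prefixes of x's sign expansion, i.e. born earlier. So the game value is 0.
Game value = 0

0


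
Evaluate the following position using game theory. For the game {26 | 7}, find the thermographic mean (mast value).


Game = {26 | 7}, a switch {a | b} with numbers a > b.
Its thermograph has left wall a - t and right wall b + t, which meet at t = (a - b)/2, where both equal (a + b)/2. So the mast (mean value) is at (a + b)/2.
Mean = (26 + (7))/2 = 33/2 = 33/2

33/2


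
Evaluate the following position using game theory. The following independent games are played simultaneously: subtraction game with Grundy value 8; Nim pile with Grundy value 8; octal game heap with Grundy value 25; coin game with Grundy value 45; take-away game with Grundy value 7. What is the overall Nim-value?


By the Sprague-Grundy theorem, the Grundy value of a sum of games is the XOR of individual Grundy values.
subtraction game: Grundy value = 8. Running XOR: 0 XOR 8 = 8
Nim pile: Grundy value = 8. Running XOR: 8 XOR 8 = 0
octal game heap: Grundy value = 25. Running XOR: 0 XOR 25 = 25
coin game: Grundy value = 45. Running XOR: 25 XOR 45 = 52
take-away game: Grundy value = 7. Running XOR: 52 XOR 7 = 51
The combined Grundy value is 51.

51


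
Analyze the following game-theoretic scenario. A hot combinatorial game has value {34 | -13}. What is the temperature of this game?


The game is {34 | -13}, a switch {a | b} with numbers a > b.
Cooling {a | b} by t gives {a - t | b + t}, which stops being hot when a - t = b + t, i.e. at t = (a - b)/2. So the temperature of a switch is (a - b)/2.
Temperature = (Left option - Right option) / 2
= (34 - (-13)) / 2
= 47 / 2
= 47/2

47/2


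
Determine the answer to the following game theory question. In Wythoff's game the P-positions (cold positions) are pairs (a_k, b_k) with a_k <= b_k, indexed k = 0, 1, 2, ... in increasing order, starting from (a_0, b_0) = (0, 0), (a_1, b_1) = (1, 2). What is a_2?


By Wythoff's theorem, a_k = floor(k * phi) and b_k = floor(k * phi^2) = a_k + k, where phi = (1 + sqrt(5))/2 is the golden ratio.
phi = (1 + sqrt(5))/2 = 1.618034
k = 2
k * phi = 2 * 1.618034 = 3.236068
a_2 = floor(k * phi) = 3

3


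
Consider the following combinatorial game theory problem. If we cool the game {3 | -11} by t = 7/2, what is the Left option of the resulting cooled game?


Original game: {3 | -11} (a switch {a | b} with a > b).
Cooling by t (for t below the temperature (a - b)/2 = 7) taxes each move by t: {a | b} cooled by t is {a - t | b + t}.
Cooling amount: t = 7/2
Cooled Left option: 3 - 7/2 = -1/2
Cooled Right option: -11 + 7/2 = -15/2
Cooled game: {-1/2 | -15/2}
Left option = -1/2

-1/2


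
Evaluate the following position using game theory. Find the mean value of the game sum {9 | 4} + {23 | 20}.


G1 = {9 | 4}, G2 = {23 | 20}
Each is a switch {a | b} with numbers a > b; its mean value is (a + b)/2, and mean value is additive over game sums: m(G1 + G2) = m(G1) + m(G2).
Mean of G1 = (9 + (4))/2 = 13/2 = 13/2
Mean of G2 = (23 + (20))/2 = 43/2 = 43/2
Mean of G1 + G2 = 13/2 + 43/2 = 28

28


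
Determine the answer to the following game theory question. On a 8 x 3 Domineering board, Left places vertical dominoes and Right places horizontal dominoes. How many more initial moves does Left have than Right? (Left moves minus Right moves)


Board is 8 x 3 (rows x cols).
Left (vertical) placements: (rows-1) * cols = 7 * 3 = 21
Right (horizontal) placements: rows * (cols-1) = 8 * 2 = 16
Advantage = Left - Right = 21 - 16 = 5

5


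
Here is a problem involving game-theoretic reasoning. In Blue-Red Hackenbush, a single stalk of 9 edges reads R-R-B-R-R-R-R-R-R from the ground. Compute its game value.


Edges (from ground): R-R-B-R-R-R-R-R-R
By Berlekamp's sign-expansion rule, a Blue-Red Hackenbush stalk has the value of the surreal number whose sign sequence is the edge sequence with B -> + and R -> -.
Sign sequence: --+------
Trace the sign expansion in the surreal number tree, starting from 0:
Edge 1: R (sign -) -> bounds (-inf, 0), value = -1
Edge 2: R (sign -) -> bounds (-inf, -1), value = -2
Edge 3: B (sign +) -> bounds (-2, -1), value = -3/2
Edge 4: R (sign -) -> bounds (-2, -3/2), value = -7/4
Edge 5: R (sign -) -> bounds (-2, -7/4), value = -15/8
Edge 6: R (sign -) -> bounds (-2, -15/8), value = -31/16
Edge 7: R (sign -) -> bounds (-2, -31/16), value = -63/32
Edge 8: R (sign -) -> bounds (-2, -63/32), value = -127/64
Edge 9: R (sign -) -> bounds (-2, -127/64), value = -255/128
Game value = -255/128

-255/128


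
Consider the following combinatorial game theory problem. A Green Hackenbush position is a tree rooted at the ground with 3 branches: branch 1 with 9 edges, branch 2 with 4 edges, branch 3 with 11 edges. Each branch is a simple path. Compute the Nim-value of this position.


The tree has 3 branches from the ground vertex.
In Green Hackenbush, the Nim-value of a simple path of length k is k.
Branch 1: length 9, Nim-value = 9
Branch 2: length 4, Nim-value = 4
Branch 3: length 11, Nim-value = 11
Total Nim-value = XOR of all branch values:
0 XOR 9 = 9
9 XOR 4 = 13
13 XOR 11 = 6
Nim-value of the tree = 6

6


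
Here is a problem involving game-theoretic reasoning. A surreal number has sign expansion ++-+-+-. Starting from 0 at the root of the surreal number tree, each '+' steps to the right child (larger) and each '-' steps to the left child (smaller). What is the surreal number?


Sign expansion: ++-+-+-
Rule: track bounds (lo, hi), initially (-inf, +inf). On '+', the current value becomes lo and we move to the simplest number in (value, hi): value + 1 if hi = +inf, otherwise the midpoint (value + hi)/2. On '-', the current value becomes hi and we move to value - 1 if lo = -inf, otherwise the midpoint (lo + value)/2.
Start at 0.
Step 1: sign = +, move right. Bounds: (0, +inf). Value = 1
Step 2: sign = +, move right. Bounds: (1, +inf). Value = 2
Step 3: sign = -, move left. Bounds: (1, 2). Value = 3/2
Step 4: sign = +, move right. Bounds: (3/2, 2). Value = 7/4
Step 5: sign = -, move left. Bounds: (3/2, 7/4). Value = 13/8
Step 6: sign = +, move right. Bounds: (13/8, 7/4). Value = 27/16
Step 7: sign = -, move left. Bounds: (13/8, 27/16). Value = 53/32
The surreal number with sign expansion ++-+-+- is 53/32.

53/32


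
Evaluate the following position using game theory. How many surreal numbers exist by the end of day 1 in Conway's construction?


Day 0: {|} = 0 is born. Count = 1.
Day n: the number of surreal numbers born by day n is 2^(n+1) - 1.
By day 0: 2^1 - 1 = 1
By day 1: 2^2 - 1 = 3
By day 1: 3 surreal numbers.

3


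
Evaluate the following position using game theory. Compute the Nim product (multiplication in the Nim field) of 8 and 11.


Nim multiplication is bilinear over XOR: (u XOR v) * w = (u*w) XOR (v*w).
So we split each operand into its bit components and XOR the pairwise Nim products.
8 = 8 (as XOR of powers of 2).
11 = 1 + 2 + 8 (as XOR of powers of 2).
Using the standard Nim-product table on single bits:
  2*2 = 3,   2*4 = 8,   2*8 = 12,
  4*4 = 6,   4*8 = 11,  8*8 = 13,
and  1*x = x (identity), k*l = l*k (commutative).
Pairwise Nim products:
  8 * 1 = 8
  8 * 2 = 12
  8 * 8 = 13
XOR them: 8 XOR 12 XOR 13 = 9.
Result: 8 * 11 = 9 (in Nim).

9


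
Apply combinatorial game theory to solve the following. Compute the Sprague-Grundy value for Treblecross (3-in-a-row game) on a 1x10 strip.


Treblecross: place X on empty cells; 3-in-a-row wins.
Playing within two cells of an existing X lets the opponent win at once, so sensible play treats the cells i-2..i+2 around each X as dead. The player left with no safe cell loses, so this is a normal-play take-away game on strips of safe cells.
Placing X at cell i (0-indexed) of a strip of k safe cells leaves independent strips of sizes max(0, i-2) and max(0, k-i-3). Hence G(k) = mex{ G(max(0,i-2)) XOR G(max(0,k-i-3)) : 0 <= i < k }, with G(0) = 0.
G(1): splits (0,0):0^0=0 -> mex({0}) = 1
G(2): splits (0,0):0^0=0 -> mex({0}) = 1
G(3): splits (0,0):0^0=0 -> mex({0}) = 1
G(4): splits (0,1):0^1=1 (0,0):0^0=0 -> mex({0, 1}) = 2
G(5): splits (0,2):0^1=1 (0,1):0^1=1 (0,0):0^0=0 -> mex({0, 1}) = 2
G(6) = mex({1}) = 0
G(7) = mex({0, 1, 2}) = 3
G(8) = mex({0, 1, 2}) = 3
G(9) = mex({0, 2}) = 1
G(10) = mex({0, 2, 3}) = 1
Therefore G(10) = 1.

1


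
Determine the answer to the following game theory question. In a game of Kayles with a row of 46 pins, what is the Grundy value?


Kayles: a move removes 1 or 2 adjacent pins from a contiguous row.
Removing pins from a row of k leaves two independent rows (a, b) with a + b = k - 1 (one pin) or a + b = k - 2 (two pins); an end removal gives a = 0.
By Sprague-Grundy, G(k) = mex{ G(a) XOR G(b) } over all these splits. G(0) = 0.
G(1): splits (0,0):0^0=0 -> mex({0}) = 1
G(2): splits (0,1):0^1=1 (0,0):0^0=0 -> mex({0, 1}) = 2
G(3): splits (0,2):0^2=2 (1,1):1^1=0 (0,1):0^1=1 -> mex({0, 1, 2}) = 3
G(4): splits (0,3):0^3=3 (1,2):1^2=3 (0,2):0^2=2 (1,1):1^1=0 -> mex({0, 2, 3}) = 1
G(5): splits (0,4):0^1=1 (1,3):1^3=2 (2,2):2^2=0 (0,3):0^3=3 (1,2):1^2=3 -> mex({0, 1, 2, 3}) = 4
G(6) = mex({0, 1, 2, 4}) = 3
G(7) = mex({0, 1, 3, 4, 5}) = 2
G(8) = mex({0, 2, 3, 5, 6}) = 1
G(9) = mex({0, 1, 2, 3, 6, 7}) = 4
G(10) = mex({0, 1, 3, 4, 5, 7}) = 2
G(11) = mex({0, 1, 2, 3, 4, 5}) = 6
G(12) = mex({0, 1, 2, 3, 5, 6, 7}) = 4
G(13) = mex({0, 2, 3, 4, 6, 7}) = 1
G(14) = mex({0, 1, 4, 5, 6, 7}) = 2
G(15) = mex({0, 1, 2, 3, 4, 5, 6}) = 7
G(16) = mex({0, 2, 3, 5, 6, 7}) = 1
G(17) = mex({0, 1, 2, 3, 5, 6, 7}) = 4
G(18) = mex({0, 1, 2, 4, 5, 6}) = 3
G(19) = mex({0, 1, 3, 4, 5, 7}) = 2
G(20) = mex({0, 2, 3, 4, 5, 6, 7}) = 1
G(21) = mex({0, 1, 2, 3, 5, 6, 7}) = 4
G(22) = mex({0, 1, 2, 3, 4, 5, 7}) = 6
G(23) = mex({0, 1, 2, 3, 4, 5, 6}) = 7
G(24) = mex({0, 1, 2, 3, 5, 6, 7}) = 4
G(25) = mex({0, 2, 3, 4, 6, 7}) = 1
G(26) = mex({0, 1, 3, 4, 5, 6, 7}) = 2
G(27) = mex({0, 1, 2, 3, 4, 5, 6, 7}) = 8
G(28) = mex({0, 1, 2, 3, 4, 6, 7, 8}) = 5
G(29) = mex({0, 1, 2, 3, 5, 6, 7, 8, 9}) = 4
G(30) = mex({0, 1, 2, 3, 4, 5, 6, 9, 10}) = 7
G(31) = mex({0, 1, 3, 4, 5, 7, 10, 11}) = 2
G(32) = mex({0, 2, 3, 4, 5, 6, 7, 9, 11}) = 1
G(33) = mex({0, 1, 2, 3, 4, 5, 6, 7, 9, 12}) = 8
G(34) = mex({0, 1, 2, 3, 4, 5, 7, 8, 11, 12}) = 6
G(35) = mex({0, 1, 2, 3, 4, 5, 6, 8, 9, 10, 11}) = 7
G(36) = mex({0, 1, 2, 3, 5, 6, 7, 9, 10}) = 4
G(37) = mex({0, 2, 3, 4, 6, 7, 9, 10, 11, 12}) = 1
G(38) = mex({0, 1, 3, 4, 5, 6, 7, 9, 10, 11, 12}) = 2
G(39) = mex({0, 1, 2, 4, 5, 6, 7, 9, 10, 12, 14}) = 3
G(40) = mex({0, 2, 3, 4, 6, 7, 11, 12, 14}) = 1
G(41) = mex({0, 1, 2, 3, 5, 6, 7, 9, 10, 11, 12}) = 4
G(42) = mex({0, 1, 2, 3, 4, 5, 6, 9, 10}) = 7
G(43) = mex({0, 1, 3, 4, 5, 7, 9, 10, 12, 15}) = 2
G(44) = mex({0, 2, 3, 4, 5, 6, 7, 9, 10, 12, 15}) = 1
G(45) = mex({0, 1, 2, 3, 4, 5, 6, 7, 9, 10, 12, 14}) = 8
G(46) = mex({0, 1, 3, 4, 5, 7, 8, 11, 12, 14}) = 2
Therefore G(46) = 2.

2


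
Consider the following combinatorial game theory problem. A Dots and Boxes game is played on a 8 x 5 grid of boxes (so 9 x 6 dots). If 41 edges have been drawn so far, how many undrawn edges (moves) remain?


Grid: 8 x 5 boxes, i.e. 9 rows and 6 columns of dots.
Horizontal edges: (rows + 1) * cols = 9 * 5 = 45
Vertical edges: rows * (cols + 1) = 8 * 6 = 48
Total edges: 45 + 48 = 93
Edges drawn: 41
Remaining: 93 - 41 = 52

52


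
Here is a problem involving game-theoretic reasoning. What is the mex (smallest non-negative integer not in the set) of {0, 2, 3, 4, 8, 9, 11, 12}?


Set = {0, 2, 3, 4, 8, 9, 11, 12}
0 is in the set.
1 is NOT in the set. This is the mex.
mex = 1

1


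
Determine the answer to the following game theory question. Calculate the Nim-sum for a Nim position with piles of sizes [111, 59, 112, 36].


We need the XOR (exclusive or) of all pile sizes.
After XOR-ing pile 1 (size 111): 0 XOR 111 = 111
After XOR-ing pile 2 (size 59): 111 XOR 59 = 84
After XOR-ing pile 3 (size 112): 84 XOR 112 = 36
After XOR-ing pile 4 (size 36): 36 XOR 36 = 0
The Nim-value of this position is 0.

0


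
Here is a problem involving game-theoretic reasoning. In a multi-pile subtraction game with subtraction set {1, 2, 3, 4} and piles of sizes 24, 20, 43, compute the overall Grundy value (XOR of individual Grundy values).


Subtraction set: {1, 2, 3, 4}
For this subtraction set, G(n) = n mod 5 (period = max + 1 = 5).
Pile 1 (size 24): G(24) = 24 mod 5 = 4
Pile 2 (size 20): G(20) = 20 mod 5 = 0
Pile 3 (size 43): G(43) = 43 mod 5 = 3
Total Grundy value = XOR of all: 4 XOR 0 XOR 3 = 7

7


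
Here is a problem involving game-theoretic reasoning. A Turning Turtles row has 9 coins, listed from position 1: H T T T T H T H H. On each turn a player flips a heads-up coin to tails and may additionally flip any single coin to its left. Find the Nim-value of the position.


Coins: H T T T T H T H H
Key fact: a single head at position k behaves exactly like a Nim heap of size k (turning it to T and optionally flipping a coin at j < k corresponds to moving the heap from k to j, or to 0), and heads combine as a disjunctive sum (two heads at the same place would cancel, matching j XOR j = 0). So the Nim-value is the XOR of the 1-indexed positions of the heads.
Face-up positions (1-indexed): [1, 6, 8, 9]
XOR 0 with 1: 0 XOR 1 = 1
XOR 1 with 6: 1 XOR 6 = 7
XOR 7 with 8: 7 XOR 8 = 15
XOR 15 with 9: 15 XOR 9 = 6
Nim-value = 6

6


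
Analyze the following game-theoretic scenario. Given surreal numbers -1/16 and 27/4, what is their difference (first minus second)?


x = -1/16, y = 27/4
Converting to common denominator: 16
x = -1/16, y = 108/16
x - y = -1/16 - 27/4 = -109/16

-109/16


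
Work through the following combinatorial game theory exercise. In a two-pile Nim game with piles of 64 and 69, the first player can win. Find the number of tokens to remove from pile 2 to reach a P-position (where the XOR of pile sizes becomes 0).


Piles: 64 and 69
Current XOR: 64 XOR 69 = 5 (non-zero, so this is an N-position).
To make the XOR zero, we need to find a move that balances the piles.
For pile 2 (size 69): target = 69 XOR 5 = 64
We reduce pile 2 from 69 to 64.
Tokens removed: 69 - 64 = 5
Verification: 64 XOR 64 = 0

5


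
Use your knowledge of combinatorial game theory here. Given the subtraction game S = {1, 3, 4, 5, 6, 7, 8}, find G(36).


The subtraction set is S = {1, 3, 4, 5, 6, 7, 8}.
G(k) = mex{ G(k - s) : s in S, s <= k }. We compute iteratively: G(0) = 0.
G(1) = mex({0}) = 1
G(2) = mex({1}) = 0
G(3) = mex({0}) = 1
G(4) = mex({0, 1}) = 2
G(5) = mex({0, 1, 2}) = 3
G(6) = mex({0, 1, 3}) = 2
G(7) = mex({0, 1, 2}) = 3
G(8) = mex({0, 1, 2, 3}) = 4
G(9) = mex({0, 1, 2, 3, 4}) = 5
G(10) = mex({0, 1, 2, 3, 5}) = 4
G(11) = mex({1, 2, 3, 4}) = 0
G(12) = mex({0, 2, 3, 4, 5}) = 1
G(13) = mex({1, 2, 3, 4, 5}) = 0
G(14) = mex({0, 2, 3, 4, 5}) = 1
G(15) = mex({0, 1, 3, 4, 5}) = 2
G(16) = mex({0, 1, 2, 4, 5}) = 3
G(17) = mex({0, 1, 3, 4, 5}) = 2
G(18) = mex({0, 1, 2, 4}) = 3
Observe that G(11)..G(18) = 0, 1, 0, 1, 2, 3, 2, 3 repeats G(0)..G(7) = 0, 1, 0, 1, 2, 3, 2, 3.
For k >= max(S) = 8, G(k) is determined by the previous 8 values G(k-8)..G(k-1); a window of 8 consecutive values has recurred shifted by 11, so by induction G(k + 11) = G(k) for all k >= 0: the sequence is periodic from the start with period 11.
One period: G(0..10) = 0, 1, 0, 1, 2, 3, 2, 3, 4, 5, 4.
36 mod 11 = 3, so G(36) = G(3) = 1.

1


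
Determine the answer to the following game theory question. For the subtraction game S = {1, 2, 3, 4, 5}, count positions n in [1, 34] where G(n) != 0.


Subtraction set S = {1, 2, 3, 4, 5}, so G(n) = n mod 6.
G(n) = 0 when n is a multiple of 6.
Multiples of 6 in [1, 34]: 5
N-positions (nonzero Grundy) = 34 - 5 = 29

29


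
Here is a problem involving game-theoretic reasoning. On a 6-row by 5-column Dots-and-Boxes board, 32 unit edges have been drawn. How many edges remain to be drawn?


Grid: 6 x 5 boxes, i.e. 7 rows and 6 columns of dots.
Horizontal edges: (rows + 1) * cols = 7 * 5 = 35
Vertical edges: rows * (cols + 1) = 6 * 6 = 36
Total edges: 35 + 36 = 71
Edges drawn: 32
Remaining: 71 - 32 = 39

39


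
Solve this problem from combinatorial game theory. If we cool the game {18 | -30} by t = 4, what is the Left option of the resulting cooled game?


Original game: {18 | -30} (a switch {a | b} with a > b).
Cooling by t (for t below the temperature (a - b)/2 = 24) taxes each move by t: {a | b} cooled by t is {a - t | b + t}.
Cooling amount: t = 4
Cooled Left option: 18 - 4 = 14
Cooled Right option: -30 + 4 = -26
Cooled game: {14 | -26}
Left option = 14

14


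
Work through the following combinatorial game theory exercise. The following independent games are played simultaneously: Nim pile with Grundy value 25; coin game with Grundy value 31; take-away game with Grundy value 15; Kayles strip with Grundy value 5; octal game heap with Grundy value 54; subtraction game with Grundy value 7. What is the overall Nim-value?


By the Sprague-Grundy theorem, the Grundy value of a sum of games is the XOR of individual Grundy values.
Nim pile: Grundy value = 25. Running XOR: 0 XOR 25 = 25
coin game: Grundy value = 31. Running XOR: 25 XOR 31 = 6
take-away game: Grundy value = 15. Running XOR: 6 XOR 15 = 9
Kayles strip: Grundy value = 5. Running XOR: 9 XOR 5 = 12
octal game heap: Grundy value = 54. Running XOR: 12 XOR 54 = 58
subtraction game: Grundy value = 7. Running XOR: 58 XOR 7 = 61
The combined Grundy value is 61.

61


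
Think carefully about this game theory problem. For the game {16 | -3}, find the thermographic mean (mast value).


Game = {16 | -3}, a switch {a | b} with numbers a > b.
Its thermograph has left wall a - t and right wall b + t, which meet at t = (a - b)/2, where both equal (a + b)/2. So the mast (mean value) is at (a + b)/2.
Mean = (16 + (-3))/2 = 13/2 = 13/2

13/2


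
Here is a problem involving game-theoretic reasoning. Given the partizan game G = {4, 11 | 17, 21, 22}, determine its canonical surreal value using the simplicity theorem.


Left options: {4, 11}, max = 11
Right options: {17, 21, 22}, min = 17
All options are numbers and max(Left) < min(Right), so by the simplicity theorem the value is the simplest (earliest-born) number strictly between 11 and 17.
Integers 12 through 16 all lie strictly between 11 and 17.
Among integers, the simplest (lowest birthday = smallest |n|; 0 is born on day 0, +-n on day n) is 12.
No non-integer in the interval can be simpler: if x is a non-integer in the interval, then floor(x) or ceil(x) also lies in the interval (the interval contains an integer), and both are proper prefixes of x's sign expansion, i.e. born earlier. So the game value is 12.
Game value = 12

12


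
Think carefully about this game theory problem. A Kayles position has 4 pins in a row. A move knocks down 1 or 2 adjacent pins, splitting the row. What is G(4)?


Kayles: a move removes 1 or 2 adjacent pins from a contiguous row.
Removing pins from a row of k leaves two independent rows (a, b) with a + b = k - 1 (one pin) or a + b = k - 2 (two pins); an end removal gives a = 0.
By Sprague-Grundy, G(k) = mex{ G(a) XOR G(b) } over all these splits. G(0) = 0.
G(1): splits (0,0):0^0=0 -> mex({0}) = 1
G(2): splits (0,1):0^1=1 (0,0):0^0=0 -> mex({0, 1}) = 2
G(3): splits (0,2):0^2=2 (1,1):1^1=0 (0,1):0^1=1 -> mex({0, 1, 2}) = 3
G(4): splits (0,3):0^3=3 (1,2):1^2=3 (0,2):0^2=2 (1,1):1^1=0 -> mex({0, 2, 3}) = 1
Therefore G(4) = 1.

1


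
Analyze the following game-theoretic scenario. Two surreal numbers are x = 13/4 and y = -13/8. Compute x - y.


x = 13/4, y = -13/8
Converting to common denominator: 8
x = 26/8, y = -13/8
x - y = 13/4 - -13/8 = 39/8

39/8


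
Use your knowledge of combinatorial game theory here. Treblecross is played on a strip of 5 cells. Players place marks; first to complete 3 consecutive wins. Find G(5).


Treblecross: place X on empty cells; 3-in-a-row wins.
Playing within two cells of an existing X lets the opponent win at once, so sensible play treats the cells i-2..i+2 around each X as dead. The player left with no safe cell loses, so this is a normal-play take-away game on strips of safe cells.
Placing X at cell i (0-indexed) of a strip of k safe cells leaves independent strips of sizes max(0, i-2) and max(0, k-i-3). Hence G(k) = mex{ G(max(0,i-2)) XOR G(max(0,k-i-3)) : 0 <= i < k }, with G(0) = 0.
G(1): splits (0,0):0^0=0 -> mex({0}) = 1
G(2): splits (0,0):0^0=0 -> mex({0}) = 1
G(3): splits (0,0):0^0=0 -> mex({0}) = 1
G(4): splits (0,1):0^1=1 (0,0):0^0=0 -> mex({0, 1}) = 2
G(5): splits (0,2):0^1=1 (0,1):0^1=1 (0,0):0^0=0 -> mex({0, 1}) = 2
Therefore G(5) = 2.

2


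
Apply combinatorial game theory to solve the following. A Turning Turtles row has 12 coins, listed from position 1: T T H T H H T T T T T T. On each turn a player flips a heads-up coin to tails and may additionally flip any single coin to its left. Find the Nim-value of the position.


Coins: T T H T H H T T T T T T
Key fact: a single head at position k behaves exactly like a Nim heap of size k (turning it to T and optionally flipping a coin at j < k corresponds to moving the heap from k to j, or to 0), and heads combine as a disjunctive sum (two heads at the same place would cancel, matching j XOR j = 0). So the Nim-value is the XOR of the 1-indexed positions of the heads.
Face-up positions (1-indexed): [3, 5, 6]
XOR 0 with 3: 0 XOR 3 = 3
XOR 3 with 5: 3 XOR 5 = 6
XOR 6 with 6: 6 XOR 6 = 0
Nim-value = 0

0


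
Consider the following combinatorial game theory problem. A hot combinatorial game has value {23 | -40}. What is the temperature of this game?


The game is {23 | -40}, a switch {a | b} with numbers a > b.
Cooling {a | b} by t gives {a - t | b + t}, which stops being hot when a - t = b + t, i.e. at t = (a - b)/2. So the temperature of a switch is (a - b)/2.
Temperature = (Left option - Right option) / 2
= (23 - (-40)) / 2
= 63 / 2
= 63/2

63/2


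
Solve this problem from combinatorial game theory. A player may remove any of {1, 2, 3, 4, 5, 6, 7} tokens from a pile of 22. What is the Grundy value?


The subtraction set is S = {1, 2, 3, 4, 5, 6, 7}.
G(k) = mex{ G(k - s) : s in S, s <= k }. We compute iteratively: G(0) = 0.
G(1) = mex({0}) = 1
G(2) = mex({0, 1}) = 2
G(3) = mex({0, 1, 2}) = 3
G(4) = mex({0, 1, 2, 3}) = 4
G(5) = mex({0, 1, 2, 3, 4}) = 5
G(6) = mex({0, 1, 2, 3, 4, 5}) = 6
G(7) = mex({0, 1, 2, 3, 4, 5, 6}) = 7
G(8) = mex({1, 2, 3, 4, 5, 6, 7}) = 0
G(9) = mex({0, 2, 3, 4, 5, 6, 7}) = 1
G(10) = mex({0, 1, 3, 4, 5, 6, 7}) = 2
G(11) = mex({0, 1, 2, 4, 5, 6, 7}) = 3
G(12) = mex({0, 1, 2, 3, 5, 6, 7}) = 4
G(13) = mex({0, 1, 2, 3, 4, 6, 7}) = 5
G(14) = mex({0, 1, 2, 3, 4, 5, 7}) = 6
Observe that G(8)..G(14) = 0, 1, 2, 3, 4, 5, 6 repeats G(0)..G(6) = 0, 1, 2, 3, 4, 5, 6.
For k >= max(S) = 7, G(k) is determined by the previous 7 values G(k-7)..G(k-1); a window of 7 consecutive values has recurred shifted by 8, so by induction G(k + 8) = G(k) for all k >= 0: the sequence is periodic from the start with period 8.
One period: G(0..7) = 0, 1, 2, 3, 4, 5, 6, 7.
22 mod 8 = 6, so G(22) = G(6) = 6.

6


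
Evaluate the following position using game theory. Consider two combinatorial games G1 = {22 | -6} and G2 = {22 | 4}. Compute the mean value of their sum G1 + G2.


G1 = {22 | -6}, G2 = {22 | 4}
Each is a switch {a | b} with numbers a > b; its mean value is (a + b)/2, and mean value is additive over game sums: m(G1 + G2) = m(G1) + m(G2).
Mean of G1 = (22 + (-6))/2 = 16/2 = 8
Mean of G2 = (22 + (4))/2 = 26/2 = 13
Mean of G1 + G2 = 8 + 13 = 21

21


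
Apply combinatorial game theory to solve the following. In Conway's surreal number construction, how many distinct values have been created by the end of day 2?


Day 0: {|} = 0 is born. Count = 1.
Day n: the number of surreal numbers born by day n is 2^(n+1) - 1.
By day 0: 2^1 - 1 = 1
By day 1: 2^2 - 1 = 3
By day 2: 2^3 - 1 = 7
By day 2: 7 surreal numbers.

7
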